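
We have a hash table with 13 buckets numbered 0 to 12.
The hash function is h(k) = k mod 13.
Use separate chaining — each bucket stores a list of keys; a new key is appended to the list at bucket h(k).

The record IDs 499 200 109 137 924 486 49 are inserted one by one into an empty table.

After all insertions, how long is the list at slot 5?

4

499 -> bucket 5
200 -> bucket 5 (collision)
109 -> bucket 5 (collision)
137 -> bucket 7
924 -> bucket 1
486 -> bucket 5 (collision)
49 -> bucket 10
Final buckets:
0: -
1: 924
2: -
3: -
4: -
5: 499 -> 200 -> 109 -> 486
6: -
7: 137
8: -
9: -
10: 49
11: -
12: -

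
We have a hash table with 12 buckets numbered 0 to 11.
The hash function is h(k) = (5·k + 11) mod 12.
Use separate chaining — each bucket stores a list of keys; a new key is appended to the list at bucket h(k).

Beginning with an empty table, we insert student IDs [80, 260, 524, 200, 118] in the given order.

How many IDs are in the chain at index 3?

80 → bucket 3
260 → bucket 3 (collision)
524 → bucket 3 (collision)
200 → bucket 3 (collision)
118 → bucket 1
Final buckets:
0: —
1: 118
2: —
3: 80 -> 260 -> 524 -> 200
4: —
5: —
6: —
7: —
8: —
9: —
10: —
11: —

4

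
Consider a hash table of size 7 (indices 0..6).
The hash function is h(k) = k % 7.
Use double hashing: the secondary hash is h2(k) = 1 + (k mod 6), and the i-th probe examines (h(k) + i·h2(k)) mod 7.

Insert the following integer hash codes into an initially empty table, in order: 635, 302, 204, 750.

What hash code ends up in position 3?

750

Insert 635: h=5, slot 5 empty -> index 5.
Insert 302: h=1, slot 1 empty -> index 1.
Insert 204: h=1, h2=1, slot 1 occupied -> index 2.
Insert 750: h=1, h2=1, slots 1,2 occupied -> index 3.
Table: [—, 302, 204, 750, —, 635, —]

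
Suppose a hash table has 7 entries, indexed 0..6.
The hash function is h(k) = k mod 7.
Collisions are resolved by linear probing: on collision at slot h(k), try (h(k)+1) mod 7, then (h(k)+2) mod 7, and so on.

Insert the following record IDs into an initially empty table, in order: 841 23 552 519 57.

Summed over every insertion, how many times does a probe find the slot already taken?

5

Insert 841: h=1, slot 1 empty -> index 1.
Insert 23: h=2, slot 2 empty -> index 2.
Insert 552: h=6, slot 6 empty -> index 6.
Insert 519: h=1, slots 1,2 occupied -> index 3.
Insert 57: h=1, slots 1,2,3 occupied -> index 4.
Table: [-, 841, 23, 519, 57, -, 552]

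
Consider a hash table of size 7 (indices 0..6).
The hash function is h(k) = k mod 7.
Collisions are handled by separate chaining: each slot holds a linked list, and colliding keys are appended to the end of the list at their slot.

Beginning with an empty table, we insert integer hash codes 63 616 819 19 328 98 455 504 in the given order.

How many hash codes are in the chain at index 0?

Insert 63: h=0, bucket 0 empty -> new chain.
Insert 616: h=0, bucket 0 nonempty -> append to chain.
Insert 819: h=0, bucket 0 nonempty -> append to chain.
Insert 19: h=5, bucket 5 empty -> new chain.
Insert 328: h=6, bucket 6 empty -> new chain.
Insert 98: h=0, bucket 0 nonempty -> append to chain.
Insert 455: h=0, bucket 0 nonempty -> append to chain.
Insert 504: h=0, bucket 0 nonempty -> append to chain.
Final buckets:
0: 63 -> 616 -> 819 -> 98 -> 455 -> 504
1: ∅
2: ∅
3: ∅
4: ∅
5: 19
6: 328

6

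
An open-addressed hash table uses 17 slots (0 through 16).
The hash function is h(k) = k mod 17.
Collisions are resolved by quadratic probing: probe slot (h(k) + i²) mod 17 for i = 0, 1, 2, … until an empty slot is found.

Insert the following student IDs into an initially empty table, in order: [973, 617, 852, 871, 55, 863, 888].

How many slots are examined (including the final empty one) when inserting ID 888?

973: h=4 → slot 4
617: h=5 → slot 5
852: h=2 → slot 2
871: h=4, probe 4,5,8 → slot 8
55: h=4, probe 4,5,8,13 → slot 13
863: h=13, probe 13,14 → slot 14
888: h=4, probe 4,5,8,13,3 → slot 3
Table: [., ., 852, 888, 973, 617, ., ., 871, ., ., ., ., 55, 863, ., .]

5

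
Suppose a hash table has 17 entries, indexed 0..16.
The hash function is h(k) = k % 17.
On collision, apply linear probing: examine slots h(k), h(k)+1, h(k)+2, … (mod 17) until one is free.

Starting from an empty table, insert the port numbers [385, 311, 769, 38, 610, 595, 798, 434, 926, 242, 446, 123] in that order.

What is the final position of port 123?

Insert 385: h=11, slot 11 empty => index 11.
Insert 311: h=5, slot 5 empty => index 5.
Insert 769: h=4, slot 4 empty => index 4.
Insert 38: h=4, slots 4,5 occupied => index 6.
Insert 610: h=15, slot 15 empty => index 15.
Insert 595: h=0, slot 0 empty => index 0.
Insert 798: h=16, slot 16 empty => index 16.
Insert 434: h=9, slot 9 empty => index 9.
Insert 926: h=8, slot 8 empty => index 8.
Insert 242: h=4, slots 4,5,6 occupied => index 7.
Insert 446: h=4, slots 4,5,6,7,8,9 occupied => index 10.
Insert 123: h=4, slots 4,5,6,7,8,9,10,11 occupied => index 12.
Table: [595, _, _, _, 769, 311, 38, 242, 926, 434, 446, 385, 123, _, _, 610, 798]

12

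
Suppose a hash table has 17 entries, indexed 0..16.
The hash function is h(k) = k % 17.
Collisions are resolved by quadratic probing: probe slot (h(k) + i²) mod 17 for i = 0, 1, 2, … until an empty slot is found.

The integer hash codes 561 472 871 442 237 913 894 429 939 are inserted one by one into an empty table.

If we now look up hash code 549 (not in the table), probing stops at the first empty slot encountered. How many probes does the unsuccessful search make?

561 hashes to 0; slot 0 is free => place at 0.
472 hashes to 13; slot 13 is free => place at 13.
871 hashes to 4; slot 4 is free => place at 4.
442 hashes to 0; 0 taken => place at 1.
237 hashes to 16; slot 16 is free => place at 16.
913 hashes to 12; slot 12 is free => place at 12.
894 hashes to 10; slot 10 is free => place at 10.
429 hashes to 4; 4 taken => place at 5.
939 hashes to 4; 4,5 taken => place at 8.
Table: [561, 442, -, -, 871, 429, -, -, 939, -, 894, -, 913, 472, -, -, 237]
Lookup 549: h=5, probe 5,6 → slot 6 empty, not found.

2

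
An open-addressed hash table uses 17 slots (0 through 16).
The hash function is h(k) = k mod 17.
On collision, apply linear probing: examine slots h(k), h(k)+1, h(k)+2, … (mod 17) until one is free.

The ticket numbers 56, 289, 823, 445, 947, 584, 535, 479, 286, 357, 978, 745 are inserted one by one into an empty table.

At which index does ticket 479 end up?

Insert 56: h=5, slot 5 empty => index 5.
Insert 289: h=0, slot 0 empty => index 0.
Insert 823: h=7, slot 7 empty => index 7.
Insert 445: h=3, slot 3 empty => index 3.
Insert 947: h=12, slot 12 empty => index 12.
Insert 584: h=6, slot 6 empty => index 6.
Insert 535: h=8, slot 8 empty => index 8.
Insert 479: h=3, slot 3 occupied => index 4.
Insert 286: h=14, slot 14 empty => index 14.
Insert 357: h=0, slot 0 occupied => index 1.
Insert 978: h=9, slot 9 empty => index 9.
Insert 745: h=14, slot 14 occupied => index 15.
Table: [289, 357, ∅, 445, 479, 56, 584, 823, 535, 978, ∅, ∅, 947, ∅, 286, 745, ∅]

4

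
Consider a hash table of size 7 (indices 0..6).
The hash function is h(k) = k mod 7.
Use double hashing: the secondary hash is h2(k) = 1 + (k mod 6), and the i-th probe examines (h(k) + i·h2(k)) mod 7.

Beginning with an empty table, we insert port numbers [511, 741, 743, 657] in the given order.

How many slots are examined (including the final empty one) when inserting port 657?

2

511: h=0 -> slot 0
741: h=6 -> slot 6
743: h=1 -> slot 1
657: h=6, h2=4, probe 6,3 -> slot 3
Table: [511, 743, ., 657, ., ., 741]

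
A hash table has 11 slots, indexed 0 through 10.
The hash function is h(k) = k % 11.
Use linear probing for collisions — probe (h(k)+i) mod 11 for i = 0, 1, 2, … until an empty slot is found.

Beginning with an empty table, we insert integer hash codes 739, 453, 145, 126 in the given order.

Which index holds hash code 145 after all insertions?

4

Insert 739: h=2, slot 2 empty => index 2.
Insert 453: h=2, slot 2 occupied => index 3.
Insert 145: h=2, slots 2,3 occupied => index 4.
Insert 126: h=5, slot 5 empty => index 5.
Table: [-, -, 739, 453, 145, 126, -, -, -, -, -]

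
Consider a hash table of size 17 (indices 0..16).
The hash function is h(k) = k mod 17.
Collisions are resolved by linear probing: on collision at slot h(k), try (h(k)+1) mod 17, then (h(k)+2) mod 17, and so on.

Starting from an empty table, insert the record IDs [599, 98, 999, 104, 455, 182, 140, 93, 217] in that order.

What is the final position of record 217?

16

Insert 599: h=4, slot 4 empty -> index 4.
Insert 98: h=13, slot 13 empty -> index 13.
Insert 999: h=13, slot 13 occupied -> index 14.
Insert 104: h=2, slot 2 empty -> index 2.
Insert 455: h=13, slots 13,14 occupied -> index 15.
Insert 182: h=12, slot 12 empty -> index 12.
Insert 140: h=4, slot 4 occupied -> index 5.
Insert 93: h=8, slot 8 empty -> index 8.
Insert 217: h=13, slots 13,14,15 occupied -> index 16.
Table: [., ., 104, ., 599, 140, ., ., 93, ., ., ., 182, 98, 999, 455, 217]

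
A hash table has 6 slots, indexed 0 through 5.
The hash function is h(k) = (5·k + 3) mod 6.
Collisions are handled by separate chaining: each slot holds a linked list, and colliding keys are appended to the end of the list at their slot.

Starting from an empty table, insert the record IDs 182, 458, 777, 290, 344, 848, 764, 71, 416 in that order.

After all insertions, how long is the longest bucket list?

Insert 182: h=1, bucket 1 empty → new chain.
Insert 458: h=1, bucket 1 nonempty → append to chain.
Insert 777: h=0, bucket 0 empty → new chain.
Insert 290: h=1, bucket 1 nonempty → append to chain.
Insert 344: h=1, bucket 1 nonempty → append to chain.
Insert 848: h=1, bucket 1 nonempty → append to chain.
Insert 764: h=1, bucket 1 nonempty → append to chain.
Insert 71: h=4, bucket 4 empty → new chain.
Insert 416: h=1, bucket 1 nonempty → append to chain.
Final buckets:
0: 777
1: 182 -> 458 -> 290 -> 344 -> 848 -> 764 -> 416
2: .
3: .
4: 71
5: .

7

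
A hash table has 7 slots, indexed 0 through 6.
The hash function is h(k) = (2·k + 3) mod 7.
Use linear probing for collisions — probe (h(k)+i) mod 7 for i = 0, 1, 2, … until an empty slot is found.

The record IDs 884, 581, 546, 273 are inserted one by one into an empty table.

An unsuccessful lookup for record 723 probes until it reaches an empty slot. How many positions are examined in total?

884 hashes to 0; slot 0 is free -> place at 0.
581 hashes to 3; slot 3 is free -> place at 3.
546 hashes to 3; 3 taken -> place at 4.
273 hashes to 3; 3,4 taken -> place at 5.
Table: [884, -, -, 581, 546, 273, -]
Lookup 723: h=0, probe 0,1 → slot 1 empty, not found.

2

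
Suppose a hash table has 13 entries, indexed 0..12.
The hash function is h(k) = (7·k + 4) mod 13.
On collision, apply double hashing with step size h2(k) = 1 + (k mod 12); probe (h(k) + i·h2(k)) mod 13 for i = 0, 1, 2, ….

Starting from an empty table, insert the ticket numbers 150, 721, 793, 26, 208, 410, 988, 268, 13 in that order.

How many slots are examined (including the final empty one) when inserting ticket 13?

150: h=1 → slot 1
721: h=7 → slot 7
793: h=4 → slot 4
26: h=4, h2=3, probe 4,7,10 → slot 10
208: h=4, h2=5, probe 4,9 → slot 9
410: h=1, h2=3, probe 1,4,7,10,0 → slot 0
988: h=4, h2=5, probe 4,9,1,6 → slot 6
268: h=8 → slot 8
13: h=4, h2=2, probe 4,6,8,10,12 → slot 12
Table: [410, 150, -, -, 793, -, 988, 721, 268, 208, 26, -, 13]

5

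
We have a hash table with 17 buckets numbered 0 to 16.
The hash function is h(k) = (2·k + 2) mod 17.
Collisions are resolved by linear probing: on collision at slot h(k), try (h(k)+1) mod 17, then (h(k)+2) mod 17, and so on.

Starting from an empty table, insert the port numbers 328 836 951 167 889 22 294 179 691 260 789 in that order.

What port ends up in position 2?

328: h=12 => slot 12
836: h=8 => slot 8
951: h=0 => slot 0
167: h=13 => slot 13
889: h=12, probe 12,13,14 => slot 14
22: h=12, probe 12,13,14,15 => slot 15
294: h=12, probe 12,13,14,15,16 => slot 16
179: h=3 => slot 3
691: h=7 => slot 7
260: h=12, probe 12,13,14,15,16,0,1 => slot 1
789: h=16, probe 16,0,1,2 => slot 2
Table: [951, 260, 789, 179, -, -, -, 691, 836, -, -, -, 328, 167, 889, 22, 294]

789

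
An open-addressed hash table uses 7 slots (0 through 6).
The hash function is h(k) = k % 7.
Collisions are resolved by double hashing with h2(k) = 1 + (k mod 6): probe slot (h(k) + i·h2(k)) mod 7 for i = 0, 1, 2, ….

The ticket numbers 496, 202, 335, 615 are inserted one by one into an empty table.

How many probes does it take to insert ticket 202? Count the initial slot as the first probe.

2

496: h=6 → slot 6
202: h=6, h2=5, probe 6,4 → slot 4
335: h=6, h2=6, probe 6,5 → slot 5
615: h=6, h2=4, probe 6,3 → slot 3
Table: [-, -, -, 615, 202, 335, 496]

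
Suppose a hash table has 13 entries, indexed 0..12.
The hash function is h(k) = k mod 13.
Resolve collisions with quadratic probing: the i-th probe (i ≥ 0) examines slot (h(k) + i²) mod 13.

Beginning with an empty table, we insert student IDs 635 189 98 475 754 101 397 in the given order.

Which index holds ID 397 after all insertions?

6

635: h=11 => slot 11
189: h=7 => slot 7
98: h=7, probe 7,8 => slot 8
475: h=7, probe 7,8,11,3 => slot 3
754: h=0 => slot 0
101: h=10 => slot 10
397: h=7, probe 7,8,11,3,10,6 => slot 6
Table: [754, _, _, 475, _, _, 397, 189, 98, _, 101, 635, _]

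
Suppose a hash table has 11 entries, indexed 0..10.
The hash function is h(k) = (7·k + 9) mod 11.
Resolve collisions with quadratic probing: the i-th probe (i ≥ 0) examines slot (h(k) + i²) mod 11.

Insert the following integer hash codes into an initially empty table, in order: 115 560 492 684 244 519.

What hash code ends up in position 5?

244

115 hashes to 0; slot 0 is free => place at 0.
560 hashes to 2; slot 2 is free => place at 2.
492 hashes to 10; slot 10 is free => place at 10.
684 hashes to 1; slot 1 is free => place at 1.
244 hashes to 1; 1,2 taken => place at 5.
519 hashes to 1; 1,2,5,10 taken => place at 6.
Table: [115, 684, 560, —, —, 244, 519, —, —, —, 492]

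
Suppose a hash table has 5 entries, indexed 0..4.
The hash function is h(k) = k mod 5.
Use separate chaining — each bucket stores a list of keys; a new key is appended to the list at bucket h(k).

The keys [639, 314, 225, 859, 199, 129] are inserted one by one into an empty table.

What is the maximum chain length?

Insert 639: h=4, bucket 4 empty -> new chain.
Insert 314: h=4, bucket 4 nonempty -> append to chain.
Insert 225: h=0, bucket 0 empty -> new chain.
Insert 859: h=4, bucket 4 nonempty -> append to chain.
Insert 199: h=4, bucket 4 nonempty -> append to chain.
Insert 129: h=4, bucket 4 nonempty -> append to chain.
Final buckets:
0: 225
1: .
2: .
3: .
4: 639 -> 314 -> 859 -> 199 -> 129

5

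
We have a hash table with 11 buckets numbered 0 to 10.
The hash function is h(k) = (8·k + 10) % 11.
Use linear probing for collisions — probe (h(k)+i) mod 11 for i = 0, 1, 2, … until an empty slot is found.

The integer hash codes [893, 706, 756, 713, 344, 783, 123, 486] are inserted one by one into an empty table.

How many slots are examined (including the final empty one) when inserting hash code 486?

893 hashes to 4; slot 4 is free => place at 4.
706 hashes to 4; 4 taken => place at 5.
756 hashes to 8; slot 8 is free => place at 8.
713 hashes to 5; 5 taken => place at 6.
344 hashes to 1; slot 1 is free => place at 1.
783 hashes to 4; 4,5,6 taken => place at 7.
123 hashes to 4; 4,5,6,7,8 taken => place at 9.
486 hashes to 4; 4,5,6,7,8,9 taken => place at 10.
Table: [-, 344, -, -, 893, 706, 713, 783, 756, 123, 486]

7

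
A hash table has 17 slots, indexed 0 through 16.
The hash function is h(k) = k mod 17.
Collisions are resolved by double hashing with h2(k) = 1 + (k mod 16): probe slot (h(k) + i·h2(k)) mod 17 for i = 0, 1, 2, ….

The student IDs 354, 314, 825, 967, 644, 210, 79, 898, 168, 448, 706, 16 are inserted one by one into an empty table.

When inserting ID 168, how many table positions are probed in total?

354: h=14 -> slot 14
314: h=8 -> slot 8
825: h=9 -> slot 9
967: h=15 -> slot 15
644: h=15, h2=5, probe 15,3 -> slot 3
210: h=6 -> slot 6
79: h=11 -> slot 11
898: h=14, h2=3, probe 14,0 -> slot 0
168: h=15, h2=9, probe 15,7 -> slot 7
448: h=6, h2=1, probe 6,7,8,9,10 -> slot 10
706: h=9, h2=3, probe 9,12 -> slot 12
16: h=16 -> slot 16
Table: [898, -, -, 644, -, -, 210, 168, 314, 825, 448, 79, 706, -, 354, 967, 16]

2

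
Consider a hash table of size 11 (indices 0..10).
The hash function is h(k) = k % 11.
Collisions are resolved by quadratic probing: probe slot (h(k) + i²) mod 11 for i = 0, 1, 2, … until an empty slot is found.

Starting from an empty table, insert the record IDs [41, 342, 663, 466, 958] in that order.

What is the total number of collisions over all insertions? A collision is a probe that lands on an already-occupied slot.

1

41: h=8 -> slot 8
342: h=1 -> slot 1
663: h=3 -> slot 3
466: h=4 -> slot 4
958: h=1, probe 1,2 -> slot 2
Table: [., 342, 958, 663, 466, ., ., ., 41, ., .]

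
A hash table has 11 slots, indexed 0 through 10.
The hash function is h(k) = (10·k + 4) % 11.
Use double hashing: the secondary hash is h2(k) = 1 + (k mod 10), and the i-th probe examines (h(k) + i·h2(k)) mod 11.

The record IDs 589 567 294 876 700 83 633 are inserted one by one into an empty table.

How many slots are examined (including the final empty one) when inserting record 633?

5

589 hashes to 9; slot 9 is free -> place at 9.
567 hashes to 9, h2=8; 9 taken -> place at 6.
294 hashes to 7; slot 7 is free -> place at 7.
876 hashes to 8; slot 8 is free -> place at 8.
700 hashes to 8, h2=1; 8,9 taken -> place at 10.
83 hashes to 9, h2=4; 9 taken -> place at 2.
633 hashes to 9, h2=4; 9,2,6,10 taken -> place at 3.
Table: [., ., 83, 633, ., ., 567, 294, 876, 589, 700]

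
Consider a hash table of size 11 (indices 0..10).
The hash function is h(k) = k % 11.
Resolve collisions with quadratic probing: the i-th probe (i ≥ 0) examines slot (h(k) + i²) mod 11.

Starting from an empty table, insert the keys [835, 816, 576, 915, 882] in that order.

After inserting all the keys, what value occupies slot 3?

835 hashes to 10; slot 10 is free → place at 10.
816 hashes to 2; slot 2 is free → place at 2.
576 hashes to 4; slot 4 is free → place at 4.
915 hashes to 2; 2 taken → place at 3.
882 hashes to 2; 2,3 taken → place at 6.
Table: [_, _, 816, 915, 576, _, 882, _, _, _, 835]

915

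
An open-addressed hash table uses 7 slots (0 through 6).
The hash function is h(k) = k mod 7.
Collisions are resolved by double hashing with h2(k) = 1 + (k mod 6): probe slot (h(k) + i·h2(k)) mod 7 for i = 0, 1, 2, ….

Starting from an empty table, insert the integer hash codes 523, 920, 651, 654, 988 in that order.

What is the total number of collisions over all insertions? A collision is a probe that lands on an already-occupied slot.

1

523 hashes to 5; slot 5 is free -> place at 5.
920 hashes to 3; slot 3 is free -> place at 3.
651 hashes to 0; slot 0 is free -> place at 0.
654 hashes to 3, h2=1; 3 taken -> place at 4.
988 hashes to 1; slot 1 is free -> place at 1.
Table: [651, 988, -, 920, 654, 523, -]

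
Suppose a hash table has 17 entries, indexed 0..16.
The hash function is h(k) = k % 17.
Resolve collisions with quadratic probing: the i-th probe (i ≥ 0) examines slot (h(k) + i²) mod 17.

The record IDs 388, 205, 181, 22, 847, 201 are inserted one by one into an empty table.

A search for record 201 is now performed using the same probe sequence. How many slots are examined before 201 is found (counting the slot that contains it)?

4

388 hashes to 14; slot 14 is free → place at 14.
205 hashes to 1; slot 1 is free → place at 1.
181 hashes to 11; slot 11 is free → place at 11.
22 hashes to 5; slot 5 is free → place at 5.
847 hashes to 14; 14 taken → place at 15.
201 hashes to 14; 14,15,1 taken → place at 6.
Table: [—, 205, —, —, —, 22, 201, —, —, —, —, 181, —, —, 388, 847, —]
Lookup 201: h=14, probe 14,15,1,6 → found at 6.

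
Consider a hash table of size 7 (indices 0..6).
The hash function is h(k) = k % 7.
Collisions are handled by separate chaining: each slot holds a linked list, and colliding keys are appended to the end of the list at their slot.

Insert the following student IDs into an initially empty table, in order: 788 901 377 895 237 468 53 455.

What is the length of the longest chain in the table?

4

788 -> bucket 4
901 -> bucket 5
377 -> bucket 6
895 -> bucket 6 (collision)
237 -> bucket 6 (collision)
468 -> bucket 6 (collision)
53 -> bucket 4 (collision)
455 -> bucket 0
Final buckets:
0: 455
1: .
2: .
3: .
4: 788 -> 53
5: 901
6: 377 -> 895 -> 237 -> 468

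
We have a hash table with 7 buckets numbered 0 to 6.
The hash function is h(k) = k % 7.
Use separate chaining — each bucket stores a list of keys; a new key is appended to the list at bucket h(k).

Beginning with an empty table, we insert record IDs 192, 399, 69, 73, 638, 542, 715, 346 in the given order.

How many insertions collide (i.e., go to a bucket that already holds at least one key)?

4

192 -> bucket 3
399 -> bucket 0
69 -> bucket 6
73 -> bucket 3 (collision)
638 -> bucket 1
542 -> bucket 3 (collision)
715 -> bucket 1 (collision)
346 -> bucket 3 (collision)
Final buckets:
0: 399
1: 638 -> 715
2: ∅
3: 192 -> 73 -> 542 -> 346
4: ∅
5: ∅
6: 69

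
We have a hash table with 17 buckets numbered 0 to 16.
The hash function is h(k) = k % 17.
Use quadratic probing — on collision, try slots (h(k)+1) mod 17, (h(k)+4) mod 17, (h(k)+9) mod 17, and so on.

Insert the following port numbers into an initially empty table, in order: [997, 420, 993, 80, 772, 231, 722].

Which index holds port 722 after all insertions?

9

Insert 997: h=11, slot 11 empty -> index 11.
Insert 420: h=12, slot 12 empty -> index 12.
Insert 993: h=7, slot 7 empty -> index 7.
Insert 80: h=12, slot 12 occupied -> index 13.
Insert 772: h=7, slot 7 occupied -> index 8.
Insert 231: h=10, slot 10 empty -> index 10.
Insert 722: h=8, slot 8 occupied -> index 9.
Table: [_, _, _, _, _, _, _, 993, 772, 722, 231, 997, 420, 80, _, _, _]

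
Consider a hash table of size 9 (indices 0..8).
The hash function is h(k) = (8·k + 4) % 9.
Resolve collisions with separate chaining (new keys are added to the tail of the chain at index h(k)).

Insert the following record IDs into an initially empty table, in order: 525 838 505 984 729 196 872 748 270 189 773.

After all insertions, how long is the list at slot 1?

2

525 -> bucket 1
838 -> bucket 3
505 -> bucket 3 (collision)
984 -> bucket 1 (collision)
729 -> bucket 4
196 -> bucket 6
872 -> bucket 5
748 -> bucket 3 (collision)
270 -> bucket 4 (collision)
189 -> bucket 4 (collision)
773 -> bucket 5 (collision)
Final buckets:
0: ∅
1: 525 -> 984
2: ∅
3: 838 -> 505 -> 748
4: 729 -> 270 -> 189
5: 872 -> 773
6: 196
7: ∅
8: ∅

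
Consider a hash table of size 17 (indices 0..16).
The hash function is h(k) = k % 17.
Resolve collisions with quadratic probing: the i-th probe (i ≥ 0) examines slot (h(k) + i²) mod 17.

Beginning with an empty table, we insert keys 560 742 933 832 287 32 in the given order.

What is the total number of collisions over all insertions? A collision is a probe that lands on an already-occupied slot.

Insert 560: h=16, slot 16 empty -> index 16.
Insert 742: h=11, slot 11 empty -> index 11.
Insert 933: h=15, slot 15 empty -> index 15.
Insert 832: h=16, slot 16 occupied -> index 0.
Insert 287: h=15, slots 15,16 occupied -> index 2.
Insert 32: h=15, slots 15,16,2 occupied -> index 7.
Table: [832, ∅, 287, ∅, ∅, ∅, ∅, 32, ∅, ∅, ∅, 742, ∅, ∅, ∅, 933, 560]

6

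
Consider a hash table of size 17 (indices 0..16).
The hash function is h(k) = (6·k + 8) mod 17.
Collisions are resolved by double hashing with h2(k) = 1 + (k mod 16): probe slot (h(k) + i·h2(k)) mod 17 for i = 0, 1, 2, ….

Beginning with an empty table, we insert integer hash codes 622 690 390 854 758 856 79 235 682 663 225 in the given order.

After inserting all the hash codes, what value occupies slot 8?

682

622: h=0 -> slot 0
690: h=0, h2=3, probe 0,3 -> slot 3
390: h=2 -> slot 2
854: h=15 -> slot 15
758: h=0, h2=7, probe 0,7 -> slot 7
856: h=10 -> slot 10
79: h=6 -> slot 6
235: h=7, h2=12, probe 7,2,14 -> slot 14
682: h=3, h2=11, probe 3,14,8 -> slot 8
663: h=8, h2=8, probe 8,16 -> slot 16
225: h=15, h2=2, probe 15,0,2,4 -> slot 4
Table: [622, ., 390, 690, 225, ., 79, 758, 682, ., 856, ., ., ., 235, 854, 663]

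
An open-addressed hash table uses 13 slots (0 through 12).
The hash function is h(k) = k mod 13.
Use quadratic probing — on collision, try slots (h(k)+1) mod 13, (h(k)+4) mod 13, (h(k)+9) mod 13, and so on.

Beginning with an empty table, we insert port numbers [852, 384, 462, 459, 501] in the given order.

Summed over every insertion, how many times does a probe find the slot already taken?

6

852 hashes to 7; slot 7 is free → place at 7.
384 hashes to 7; 7 taken → place at 8.
462 hashes to 7; 7,8 taken → place at 11.
459 hashes to 4; slot 4 is free → place at 4.
501 hashes to 7; 7,8,11 taken → place at 3.
Table: [_, _, _, 501, 459, _, _, 852, 384, _, _, 462, _]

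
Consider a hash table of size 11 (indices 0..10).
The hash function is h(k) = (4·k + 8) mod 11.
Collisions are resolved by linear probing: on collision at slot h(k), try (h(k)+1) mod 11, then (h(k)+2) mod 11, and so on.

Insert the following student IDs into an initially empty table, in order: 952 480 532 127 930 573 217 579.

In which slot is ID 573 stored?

952: h=10 => slot 10
480: h=3 => slot 3
532: h=2 => slot 2
127: h=10, probe 10,0 => slot 0
930: h=10, probe 10,0,1 => slot 1
573: h=1, probe 1,2,3,4 => slot 4
217: h=7 => slot 7
579: h=3, probe 3,4,5 => slot 5
Table: [127, 930, 532, 480, 573, 579, ∅, 217, ∅, ∅, 952]

4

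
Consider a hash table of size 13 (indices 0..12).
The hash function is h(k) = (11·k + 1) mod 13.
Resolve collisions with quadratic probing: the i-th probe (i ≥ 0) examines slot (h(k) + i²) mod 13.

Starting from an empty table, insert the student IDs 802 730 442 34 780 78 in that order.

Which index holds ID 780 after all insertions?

2

Insert 802: h=9, slot 9 empty => index 9.
Insert 730: h=10, slot 10 empty => index 10.
Insert 442: h=1, slot 1 empty => index 1.
Insert 34: h=11, slot 11 empty => index 11.
Insert 780: h=1, slot 1 occupied => index 2.
Insert 78: h=1, slots 1,2 occupied => index 5.
Table: [-, 442, 780, -, -, 78, -, -, -, 802, 730, 34, -]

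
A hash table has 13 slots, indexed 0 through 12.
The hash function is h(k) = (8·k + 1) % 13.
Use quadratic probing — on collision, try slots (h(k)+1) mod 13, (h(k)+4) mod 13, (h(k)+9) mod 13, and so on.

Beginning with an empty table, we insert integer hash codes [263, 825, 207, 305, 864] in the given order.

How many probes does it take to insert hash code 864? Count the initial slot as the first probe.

263 hashes to 12; slot 12 is free => place at 12.
825 hashes to 10; slot 10 is free => place at 10.
207 hashes to 6; slot 6 is free => place at 6.
305 hashes to 10; 10 taken => place at 11.
864 hashes to 10; 10,11 taken => place at 1.
Table: [∅, 864, ∅, ∅, ∅, ∅, 207, ∅, ∅, ∅, 825, 305, 263]

3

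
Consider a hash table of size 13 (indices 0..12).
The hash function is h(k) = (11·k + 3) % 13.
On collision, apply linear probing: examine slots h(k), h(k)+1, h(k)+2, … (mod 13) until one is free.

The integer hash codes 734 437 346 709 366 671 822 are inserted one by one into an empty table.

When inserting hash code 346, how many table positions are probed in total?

2

Insert 734: h=4, slot 4 empty → index 4.
Insert 437: h=0, slot 0 empty → index 0.
Insert 346: h=0, slot 0 occupied → index 1.
Insert 709: h=2, slot 2 empty → index 2.
Insert 366: h=12, slot 12 empty → index 12.
Insert 671: h=0, slots 0,1,2 occupied → index 3.
Insert 822: h=10, slot 10 empty → index 10.
Table: [437, 346, 709, 671, 734, _, _, _, _, _, 822, _, 366]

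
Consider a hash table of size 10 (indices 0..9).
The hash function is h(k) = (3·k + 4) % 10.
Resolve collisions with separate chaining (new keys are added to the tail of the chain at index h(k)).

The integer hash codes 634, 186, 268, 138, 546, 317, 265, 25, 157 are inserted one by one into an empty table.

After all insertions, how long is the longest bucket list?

2

634 → bucket 6
186 → bucket 2
268 → bucket 8
138 → bucket 8 (collision)
546 → bucket 2 (collision)
317 → bucket 5
265 → bucket 9
25 → bucket 9 (collision)
157 → bucket 5 (collision)
Final buckets:
0: _
1: _
2: 186 -> 546
3: _
4: _
5: 317 -> 157
6: 634
7: _
8: 268 -> 138
9: 265 -> 25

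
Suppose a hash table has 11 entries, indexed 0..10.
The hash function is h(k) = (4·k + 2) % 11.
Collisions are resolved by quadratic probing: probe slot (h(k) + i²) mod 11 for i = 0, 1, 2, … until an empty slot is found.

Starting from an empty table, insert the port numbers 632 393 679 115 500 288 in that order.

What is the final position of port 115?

632 hashes to 0; slot 0 is free -> place at 0.
393 hashes to 1; slot 1 is free -> place at 1.
679 hashes to 1; 1 taken -> place at 2.
115 hashes to 0; 0,1 taken -> place at 4.
500 hashes to 0; 0,1,4 taken -> place at 9.
288 hashes to 10; slot 10 is free -> place at 10.
Table: [632, 393, 679, _, 115, _, _, _, _, 500, 288]

4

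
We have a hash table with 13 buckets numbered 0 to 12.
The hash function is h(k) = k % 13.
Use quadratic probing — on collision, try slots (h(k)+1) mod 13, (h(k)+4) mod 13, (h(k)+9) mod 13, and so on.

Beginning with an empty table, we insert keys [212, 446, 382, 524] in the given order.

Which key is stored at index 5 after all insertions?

212 hashes to 4; slot 4 is free => place at 4.
446 hashes to 4; 4 taken => place at 5.
382 hashes to 5; 5 taken => place at 6.
524 hashes to 4; 4,5 taken => place at 8.
Table: [∅, ∅, ∅, ∅, 212, 446, 382, ∅, 524, ∅, ∅, ∅, ∅]

446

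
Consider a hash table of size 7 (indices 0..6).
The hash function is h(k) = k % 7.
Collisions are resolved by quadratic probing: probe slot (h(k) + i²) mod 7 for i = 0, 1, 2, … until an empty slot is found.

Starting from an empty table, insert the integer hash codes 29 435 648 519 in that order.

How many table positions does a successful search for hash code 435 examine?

29: h=1 → slot 1
435: h=1, probe 1,2 → slot 2
648: h=4 → slot 4
519: h=1, probe 1,2,5 → slot 5
Table: [—, 29, 435, —, 648, 519, —]
Lookup 435: h=1, probe 1,2 → found at 2.

2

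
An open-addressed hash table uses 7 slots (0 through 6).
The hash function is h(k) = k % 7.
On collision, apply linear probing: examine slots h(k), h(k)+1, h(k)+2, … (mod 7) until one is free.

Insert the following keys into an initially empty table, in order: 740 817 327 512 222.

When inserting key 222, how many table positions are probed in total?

Insert 740: h=5, slot 5 empty => index 5.
Insert 817: h=5, slot 5 occupied => index 6.
Insert 327: h=5, slots 5,6 occupied => index 0.
Insert 512: h=1, slot 1 empty => index 1.
Insert 222: h=5, slots 5,6,0,1 occupied => index 2.
Table: [327, 512, 222, _, _, 740, 817]

5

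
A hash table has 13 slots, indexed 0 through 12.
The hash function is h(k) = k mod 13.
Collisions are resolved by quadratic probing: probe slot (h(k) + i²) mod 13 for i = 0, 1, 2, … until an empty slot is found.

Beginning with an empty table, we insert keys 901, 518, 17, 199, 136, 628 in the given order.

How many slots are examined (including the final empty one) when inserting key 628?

901: h=4 -> slot 4
518: h=11 -> slot 11
17: h=4, probe 4,5 -> slot 5
199: h=4, probe 4,5,8 -> slot 8
136: h=6 -> slot 6
628: h=4, probe 4,5,8,0 -> slot 0
Table: [628, —, —, —, 901, 17, 136, —, 199, —, —, 518, —]

4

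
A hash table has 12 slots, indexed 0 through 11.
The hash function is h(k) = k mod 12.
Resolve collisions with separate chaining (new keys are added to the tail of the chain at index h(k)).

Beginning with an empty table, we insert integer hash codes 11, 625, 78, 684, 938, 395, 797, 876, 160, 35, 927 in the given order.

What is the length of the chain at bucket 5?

11 → bucket 11
625 → bucket 1
78 → bucket 6
684 → bucket 0
938 → bucket 2
395 → bucket 11 (collision)
797 → bucket 5
876 → bucket 0 (collision)
160 → bucket 4
35 → bucket 11 (collision)
927 → bucket 3
Final buckets:
0: 684 -> 876
1: 625
2: 938
3: 927
4: 160
5: 797
6: 78
7: —
8: —
9: —
10: —
11: 11 -> 395 -> 35

1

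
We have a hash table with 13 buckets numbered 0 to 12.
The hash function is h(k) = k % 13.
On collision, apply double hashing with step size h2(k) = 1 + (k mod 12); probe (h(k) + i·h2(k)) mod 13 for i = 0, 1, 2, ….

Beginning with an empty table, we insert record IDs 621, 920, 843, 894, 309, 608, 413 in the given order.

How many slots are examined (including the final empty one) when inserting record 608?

3

Insert 621: h=10, slot 10 empty → index 10.
Insert 920: h=10, h2=9, slot 10 occupied → index 6.
Insert 843: h=11, slot 11 empty → index 11.
Insert 894: h=10, h2=7, slot 10 occupied → index 4.
Insert 309: h=10, h2=10, slot 10 occupied → index 7.
Insert 608: h=10, h2=9, slots 10,6 occupied → index 2.
Insert 413: h=10, h2=6, slot 10 occupied → index 3.
Table: [-, -, 608, 413, 894, -, 920, 309, -, -, 621, 843, -]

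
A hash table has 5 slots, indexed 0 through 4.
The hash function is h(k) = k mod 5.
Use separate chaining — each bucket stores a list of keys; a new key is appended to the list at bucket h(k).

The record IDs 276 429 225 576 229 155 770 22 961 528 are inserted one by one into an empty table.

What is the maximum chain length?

3

276 -> bucket 1
429 -> bucket 4
225 -> bucket 0
576 -> bucket 1 (collision)
229 -> bucket 4 (collision)
155 -> bucket 0 (collision)
770 -> bucket 0 (collision)
22 -> bucket 2
961 -> bucket 1 (collision)
528 -> bucket 3
Final buckets:
0: 225 -> 155 -> 770
1: 276 -> 576 -> 961
2: 22
3: 528
4: 429 -> 229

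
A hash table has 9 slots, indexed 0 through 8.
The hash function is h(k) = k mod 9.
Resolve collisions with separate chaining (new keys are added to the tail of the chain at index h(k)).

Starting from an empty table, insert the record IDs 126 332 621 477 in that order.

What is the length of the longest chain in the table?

3

126 -> bucket 0
332 -> bucket 8
621 -> bucket 0 (collision)
477 -> bucket 0 (collision)
Final buckets:
0: 126 -> 621 -> 477
1: -
2: -
3: -
4: -
5: -
6: -
7: -
8: 332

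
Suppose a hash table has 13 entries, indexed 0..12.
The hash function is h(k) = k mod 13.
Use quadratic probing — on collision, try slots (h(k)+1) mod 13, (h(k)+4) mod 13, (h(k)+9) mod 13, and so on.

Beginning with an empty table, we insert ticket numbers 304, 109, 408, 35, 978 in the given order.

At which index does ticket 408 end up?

9

304: h=5 → slot 5
109: h=5, probe 5,6 → slot 6
408: h=5, probe 5,6,9 → slot 9
35: h=9, probe 9,10 → slot 10
978: h=3 → slot 3
Table: [-, -, -, 978, -, 304, 109, -, -, 408, 35, -, -]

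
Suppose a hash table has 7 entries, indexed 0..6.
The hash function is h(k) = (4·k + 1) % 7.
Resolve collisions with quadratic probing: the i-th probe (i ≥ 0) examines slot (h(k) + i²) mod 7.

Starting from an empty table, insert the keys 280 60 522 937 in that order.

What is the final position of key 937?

280: h=1 => slot 1
60: h=3 => slot 3
522: h=3, probe 3,4 => slot 4
937: h=4, probe 4,5 => slot 5
Table: [-, 280, -, 60, 522, 937, -]

5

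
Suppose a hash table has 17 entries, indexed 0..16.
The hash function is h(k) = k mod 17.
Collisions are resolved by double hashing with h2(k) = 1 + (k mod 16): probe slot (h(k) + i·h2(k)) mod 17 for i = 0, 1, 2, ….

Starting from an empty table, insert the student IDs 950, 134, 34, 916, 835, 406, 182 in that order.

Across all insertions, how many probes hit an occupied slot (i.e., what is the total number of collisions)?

Insert 950: h=15, slot 15 empty -> index 15.
Insert 134: h=15, h2=7, slot 15 occupied -> index 5.
Insert 34: h=0, slot 0 empty -> index 0.
Insert 916: h=15, h2=5, slot 15 occupied -> index 3.
Insert 835: h=2, slot 2 empty -> index 2.
Insert 406: h=15, h2=7, slots 15,5 occupied -> index 12.
Insert 182: h=12, h2=7, slots 12,2 occupied -> index 9.
Table: [34, —, 835, 916, —, 134, —, —, —, 182, —, —, 406, —, —, 950, —]

6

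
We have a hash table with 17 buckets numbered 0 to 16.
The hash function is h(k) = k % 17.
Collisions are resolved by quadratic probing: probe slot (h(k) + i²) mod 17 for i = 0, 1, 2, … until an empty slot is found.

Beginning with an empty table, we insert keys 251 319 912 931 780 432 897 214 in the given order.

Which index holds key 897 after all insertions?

251 hashes to 13; slot 13 is free → place at 13.
319 hashes to 13; 13 taken → place at 14.
912 hashes to 11; slot 11 is free → place at 11.
931 hashes to 13; 13,14 taken → place at 0.
780 hashes to 15; slot 15 is free → place at 15.
432 hashes to 7; slot 7 is free → place at 7.
897 hashes to 13; 13,14,0 taken → place at 5.
214 hashes to 10; slot 10 is free → place at 10.
Table: [931, -, -, -, -, 897, -, 432, -, -, 214, 912, -, 251, 319, 780, -]

5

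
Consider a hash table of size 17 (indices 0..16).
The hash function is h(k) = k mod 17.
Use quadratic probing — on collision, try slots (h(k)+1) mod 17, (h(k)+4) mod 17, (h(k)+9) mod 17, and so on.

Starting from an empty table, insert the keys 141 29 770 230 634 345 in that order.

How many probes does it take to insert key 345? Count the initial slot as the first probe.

5

Insert 141: h=5, slot 5 empty => index 5.
Insert 29: h=12, slot 12 empty => index 12.
Insert 770: h=5, slot 5 occupied => index 6.
Insert 230: h=9, slot 9 empty => index 9.
Insert 634: h=5, slots 5,6,9 occupied => index 14.
Insert 345: h=5, slots 5,6,9,14 occupied => index 4.
Table: [., ., ., ., 345, 141, 770, ., ., 230, ., ., 29, ., 634, ., .]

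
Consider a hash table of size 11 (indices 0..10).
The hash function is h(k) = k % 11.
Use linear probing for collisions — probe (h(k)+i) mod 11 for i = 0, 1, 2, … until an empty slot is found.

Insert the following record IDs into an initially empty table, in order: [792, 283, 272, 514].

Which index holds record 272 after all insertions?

9

Insert 792: h=0, slot 0 empty => index 0.
Insert 283: h=8, slot 8 empty => index 8.
Insert 272: h=8, slot 8 occupied => index 9.
Insert 514: h=8, slots 8,9 occupied => index 10.
Table: [792, -, -, -, -, -, -, -, 283, 272, 514]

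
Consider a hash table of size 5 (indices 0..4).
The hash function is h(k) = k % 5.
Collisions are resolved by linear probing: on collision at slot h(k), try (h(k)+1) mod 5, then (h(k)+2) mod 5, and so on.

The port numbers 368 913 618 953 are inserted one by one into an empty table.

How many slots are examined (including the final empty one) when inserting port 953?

368: h=3 => slot 3
913: h=3, probe 3,4 => slot 4
618: h=3, probe 3,4,0 => slot 0
953: h=3, probe 3,4,0,1 => slot 1
Table: [618, 953, -, 368, 913]

4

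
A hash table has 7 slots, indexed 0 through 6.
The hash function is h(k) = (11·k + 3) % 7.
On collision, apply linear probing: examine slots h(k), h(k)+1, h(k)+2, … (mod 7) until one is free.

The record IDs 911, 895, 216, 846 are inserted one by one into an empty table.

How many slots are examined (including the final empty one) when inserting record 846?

911: h=0 => slot 0
895: h=6 => slot 6
216: h=6, probe 6,0,1 => slot 1
846: h=6, probe 6,0,1,2 => slot 2
Table: [911, 216, 846, ∅, ∅, ∅, 895]

4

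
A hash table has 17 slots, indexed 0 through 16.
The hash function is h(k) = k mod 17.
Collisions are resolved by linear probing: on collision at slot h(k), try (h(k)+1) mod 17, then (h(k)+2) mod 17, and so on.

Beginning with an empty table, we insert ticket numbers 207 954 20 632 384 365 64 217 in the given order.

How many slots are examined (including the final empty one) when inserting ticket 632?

207 hashes to 3; slot 3 is free -> place at 3.
954 hashes to 2; slot 2 is free -> place at 2.
20 hashes to 3; 3 taken -> place at 4.
632 hashes to 3; 3,4 taken -> place at 5.
384 hashes to 10; slot 10 is free -> place at 10.
365 hashes to 8; slot 8 is free -> place at 8.
64 hashes to 13; slot 13 is free -> place at 13.
217 hashes to 13; 13 taken -> place at 14.
Table: [_, _, 954, 207, 20, 632, _, _, 365, _, 384, _, _, 64, 217, _, _]

3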